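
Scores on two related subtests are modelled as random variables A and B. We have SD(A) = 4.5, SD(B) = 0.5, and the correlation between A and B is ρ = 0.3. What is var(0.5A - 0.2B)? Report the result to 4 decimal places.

4.9375

var(A) = (4.5)² = 20.25;  var(B) = (0.5)² = 0.25
cov(A,B) = ρ·SD(A)·SD(B) = 0.3·4.5·0.5 = 0.675
var(0.5A - 0.2B) = (0.5)²·var(A) + (-0.2)²·var(B) + 2·(0.5)·(-0.2)·cov(A,B)
= 0.25·20.25 + 0.04·0.25 + -0.2·0.675 = 4.9375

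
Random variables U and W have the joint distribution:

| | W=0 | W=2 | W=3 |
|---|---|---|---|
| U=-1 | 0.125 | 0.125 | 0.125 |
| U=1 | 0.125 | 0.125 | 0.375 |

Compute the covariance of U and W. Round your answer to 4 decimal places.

0.2500

E[U] = 0.25,  E[W] = 2
E[UW] = 0.75
Cov(U,W) = E[UW] − E[U]E[W] = 0.75 − (0.25)(2) = 0.25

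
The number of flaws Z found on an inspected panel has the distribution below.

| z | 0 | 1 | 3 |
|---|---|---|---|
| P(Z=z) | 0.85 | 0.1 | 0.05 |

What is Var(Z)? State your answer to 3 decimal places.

E[Z] = (0)(0.85) + (1)(0.1) + (3)(0.05) = 0.25
E[Z²] = (0)²(0.85) + (1)²(0.1) + (3)²(0.05) = 0.55
Var(Z) = E[Z²] − (E[Z])² = 0.55 − (0.25)² = 0.4875

0.488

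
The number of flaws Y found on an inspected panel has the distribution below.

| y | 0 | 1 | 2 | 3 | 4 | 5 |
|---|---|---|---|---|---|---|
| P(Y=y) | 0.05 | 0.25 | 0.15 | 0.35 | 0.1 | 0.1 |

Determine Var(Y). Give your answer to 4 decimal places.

1.8500

E[Y] = (0)(0.05) + (1)(0.25) + (2)(0.15) + (3)(0.35) + (4)(0.1) + (5)(0.1) = 2.5
E[Y²] = (0)²(0.05) + (1)²(0.25) + (2)²(0.15) + (3)²(0.35) + (4)²(0.1) + (5)²(0.1) = 8.1
Var(Y) = E[Y²] − (E[Y])² = 8.1 − (2.5)² = 1.85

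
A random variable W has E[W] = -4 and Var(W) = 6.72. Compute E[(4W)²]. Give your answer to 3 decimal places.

E[4W] = 4·-4 = -16
Var(4W) = (4)²·6.72 = 107.52
E[(4W)²] = Var((4W)) + (E[(4W)])² = 107.52 + (-16)² = 363.52

363.520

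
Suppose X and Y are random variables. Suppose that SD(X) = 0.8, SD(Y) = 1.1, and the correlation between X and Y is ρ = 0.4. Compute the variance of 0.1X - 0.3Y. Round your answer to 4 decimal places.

Var(X) = (0.8)² = 0.64;  Var(Y) = (1.1)² = 1.21
Cov(X,Y) = ρ·SD(X)·SD(Y) = 0.4·0.8·1.1 = 0.352
Var(0.1X - 0.3Y) = (0.1)²·Var(X) + (-0.3)²·Var(Y) + 2·(0.1)·(-0.3)·Cov(X,Y)
= 0.01·0.64 + 0.09·1.21 + -0.06·0.352 = 0.09418

0.0942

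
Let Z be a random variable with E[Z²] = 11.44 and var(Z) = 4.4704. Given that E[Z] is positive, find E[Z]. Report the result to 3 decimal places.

2.640

(E[Z])² = E[Z²] − var(Z) = 11.44 − 4.4704 = 6.9696
E[Z] = √6.9696 = 2.64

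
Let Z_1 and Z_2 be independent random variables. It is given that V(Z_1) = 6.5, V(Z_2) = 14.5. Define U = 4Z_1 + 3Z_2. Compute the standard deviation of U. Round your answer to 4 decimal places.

By independence, V(U) = (4)²V(Z_1) + (3)²V(Z_2)
= (4)²·6.5 + (3)²·14.5 = 234.5
SD(U) = √234.5 ≈ 15.3134

15.3134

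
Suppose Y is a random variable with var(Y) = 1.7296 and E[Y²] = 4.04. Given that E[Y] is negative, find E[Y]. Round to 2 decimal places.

(E[Y])² = E[Y²] − var(Y) = 4.04 − 1.7296 = 2.3104
E[Y] = −√2.3104 = -1.52

-1.52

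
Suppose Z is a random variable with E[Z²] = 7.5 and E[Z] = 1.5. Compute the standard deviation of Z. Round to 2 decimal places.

Var(Z) = 7.5 − (1.5)² = 5.25
σ(Z) = √5.25 ≈ 2.29

2.29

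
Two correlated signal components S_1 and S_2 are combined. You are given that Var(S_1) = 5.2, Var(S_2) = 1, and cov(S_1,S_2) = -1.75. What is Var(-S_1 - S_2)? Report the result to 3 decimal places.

2.700

Var(-S_1 - S_2) = (-1)²·Var(S_1) + (-1)²·Var(S_2) + 2·(-1)·(-1)·cov(S_1,S_2)
= 1·5.2 + 1·1 + 2·-1.75 = 2.7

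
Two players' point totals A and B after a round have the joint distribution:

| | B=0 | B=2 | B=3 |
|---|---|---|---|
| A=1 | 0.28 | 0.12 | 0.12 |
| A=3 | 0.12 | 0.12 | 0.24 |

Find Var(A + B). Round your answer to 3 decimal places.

E[A] = 1.96,  E[B] = 1.56,  E[AB] = 3.48
Var(A) = 4.84 − (1.96)² = 0.9984;  Var(B) = 4.2 − (1.56)² = 1.7664
Cov(A,B) = 3.48 − (1.96)(1.56) = 0.4224
Var(A + B) = (1)²·0.9984 + (1)²·1.7664 + 2·(1)·(1)·0.4224 = 3.6096

3.610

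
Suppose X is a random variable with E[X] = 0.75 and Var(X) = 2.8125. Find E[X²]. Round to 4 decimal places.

3.3750

E[X²] = Var(X) + (E[X])² = 2.8125 + (0.75)² = 3.375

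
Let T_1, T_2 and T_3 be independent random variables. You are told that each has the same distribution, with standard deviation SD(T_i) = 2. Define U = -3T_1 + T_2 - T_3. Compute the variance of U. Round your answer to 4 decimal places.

44.0000

Var(T_i) = (2)² = 4
By independence, Var(U) = (-3)²Var(T_1) + (1)²Var(T_2) + (-1)²Var(T_3)
= (-3)²·4 + (1)²·4 + (-1)²·4 = 44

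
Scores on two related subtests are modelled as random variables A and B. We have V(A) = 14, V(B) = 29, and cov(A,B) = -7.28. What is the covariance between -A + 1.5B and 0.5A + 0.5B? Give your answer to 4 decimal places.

cov(-A + 1.5B, 0.5A + 0.5B) = (-1)(0.5)V(A) + (1.5)(0.5)V(B) + [(-1)(0.5) + (1.5)(0.5)]cov(A,B)
= -0.5·14 + 0.75·29 + 0.25·-7.28 = 12.93

12.9300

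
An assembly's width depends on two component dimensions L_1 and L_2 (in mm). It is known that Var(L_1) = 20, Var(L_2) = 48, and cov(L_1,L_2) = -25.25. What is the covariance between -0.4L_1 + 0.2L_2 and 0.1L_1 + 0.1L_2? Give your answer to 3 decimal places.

0.665

cov(-0.4L_1 + 0.2L_2, 0.1L_1 + 0.1L_2) = (-0.4)(0.1)Var(L_1) + (0.2)(0.1)Var(L_2) + [(-0.4)(0.1) + (0.2)(0.1)]cov(L_1,L_2)
= -0.04·20 + 0.02·48 + -0.02·-25.25 = 0.665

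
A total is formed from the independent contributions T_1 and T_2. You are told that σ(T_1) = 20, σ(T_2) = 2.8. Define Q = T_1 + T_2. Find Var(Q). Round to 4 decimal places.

Var(T_1) = 400, Var(T_2) = 7.84
By independence, Var(Q) = (1)²Var(T_1) + (1)²Var(T_2)
= (1)²·400 + (1)²·7.84 = 407.84

407.8400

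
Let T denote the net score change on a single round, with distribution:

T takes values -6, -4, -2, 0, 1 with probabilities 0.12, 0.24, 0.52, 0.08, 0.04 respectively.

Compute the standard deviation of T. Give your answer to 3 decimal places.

1.760

E[T] = (-6)(0.12) + (-4)(0.24) + (-2)(0.52) + (0)(0.08) + (1)(0.04) = -2.68
E[T²] = (-6)²(0.12) + (-4)²(0.24) + (-2)²(0.52) + (0)²(0.08) + (1)²(0.04) = 10.28
Var(T) = E[T²] − (E[T])² = 10.28 − (-2.68)² = 3.0976
SD(T) = √3.0976 ≈ 1.760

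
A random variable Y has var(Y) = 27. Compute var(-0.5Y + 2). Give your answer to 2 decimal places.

var(-0.5Y + 2) = (-0.5)²·var(Y) = 0.25·27 = 6.75

6.75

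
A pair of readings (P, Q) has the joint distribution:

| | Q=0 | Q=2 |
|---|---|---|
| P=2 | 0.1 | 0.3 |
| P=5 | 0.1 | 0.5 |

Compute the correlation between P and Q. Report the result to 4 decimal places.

E[P] = 3.8,  E[Q] = 1.6
E[PQ] = 6.2
Cov(P,Q) = E[PQ] − E[P]E[Q] = 6.2 − (3.8)(1.6) = 0.12
V(P) = 2.16,  V(Q) = 0.64
ρ = 0.12 / √(2.16·0.64) ≈ 0.1021

0.1021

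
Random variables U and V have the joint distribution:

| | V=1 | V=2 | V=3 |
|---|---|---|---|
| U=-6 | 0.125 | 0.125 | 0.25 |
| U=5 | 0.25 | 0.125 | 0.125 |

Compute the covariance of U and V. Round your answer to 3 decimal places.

-1.375

E[U] = -0.5,  E[V] = 2
E[UV] = -2.375
cov(U,V) = E[UV] − E[U]E[V] = -2.375 − (-0.5)(2) = -1.375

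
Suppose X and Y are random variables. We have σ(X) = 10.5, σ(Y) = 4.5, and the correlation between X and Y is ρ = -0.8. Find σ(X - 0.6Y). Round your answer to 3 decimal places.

V(X) = (10.5)² = 110.25;  V(Y) = (4.5)² = 20.25
cov(X,Y) = ρ·σ(X)·σ(Y) = -0.8·10.5·4.5 = -37.8
V(X - 0.6Y) = (1)²·V(X) + (-0.6)²·V(Y) + 2·(1)·(-0.6)·cov(X,Y)
= 1·110.25 + 0.36·20.25 + -1.2·-37.8 = 162.9
σ(X - 0.6Y) = √162.9 ≈ 12.763

12.763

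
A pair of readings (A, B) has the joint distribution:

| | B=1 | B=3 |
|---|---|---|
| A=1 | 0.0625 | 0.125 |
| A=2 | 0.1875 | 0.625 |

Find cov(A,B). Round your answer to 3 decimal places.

0.031

E[A] = 1.8125,  E[B] = 2.5
E[AB] = 4.5625
cov(A,B) = E[AB] − E[A]E[B] = 4.5625 − (1.8125)(2.5) = 0.03125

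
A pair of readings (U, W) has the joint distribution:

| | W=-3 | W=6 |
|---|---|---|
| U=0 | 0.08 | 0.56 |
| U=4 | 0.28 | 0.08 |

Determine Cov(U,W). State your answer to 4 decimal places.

E[U] = 1.44,  E[W] = 2.76
E[UW] = -1.44
Cov(U,W) = E[UW] − E[U]E[W] = -1.44 − (1.44)(2.76) = -5.4144

-5.4144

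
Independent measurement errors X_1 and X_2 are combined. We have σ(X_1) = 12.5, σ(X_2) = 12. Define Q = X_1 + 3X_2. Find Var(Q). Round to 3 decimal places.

1452.250

Var(X_1) = 156.25, Var(X_2) = 144
By independence, Var(Q) = (1)²Var(X_1) + (3)²Var(X_2)
= (1)²·156.25 + (3)²·144 = 1452.25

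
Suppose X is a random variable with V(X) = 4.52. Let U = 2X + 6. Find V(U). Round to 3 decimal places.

V(2X + 6) = (2)²·V(X) = 4·4.52 = 18.08

18.080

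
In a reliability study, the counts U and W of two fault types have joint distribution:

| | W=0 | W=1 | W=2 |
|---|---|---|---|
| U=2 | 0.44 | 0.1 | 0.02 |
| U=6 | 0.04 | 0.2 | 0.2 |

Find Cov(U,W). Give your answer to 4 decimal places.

1.0976

E[U] = 3.76,  E[W] = 0.74
E[UW] = 3.88
Cov(U,W) = E[UW] − E[U]E[W] = 3.88 − (3.76)(0.74) = 1.0976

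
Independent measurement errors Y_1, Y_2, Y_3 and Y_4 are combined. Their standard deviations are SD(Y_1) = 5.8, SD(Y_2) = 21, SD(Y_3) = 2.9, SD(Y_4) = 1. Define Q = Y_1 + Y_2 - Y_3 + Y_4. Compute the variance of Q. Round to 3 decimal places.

var(Y_1) = 33.64, var(Y_2) = 441, var(Y_3) = 8.41, var(Y_4) = 1
By independence, var(Q) = (1)²var(Y_1) + (1)²var(Y_2) + (-1)²var(Y_3) + (1)²var(Y_4)
= (1)²·33.64 + (1)²·441 + (-1)²·8.41 + (1)²·1 = 484.05

484.050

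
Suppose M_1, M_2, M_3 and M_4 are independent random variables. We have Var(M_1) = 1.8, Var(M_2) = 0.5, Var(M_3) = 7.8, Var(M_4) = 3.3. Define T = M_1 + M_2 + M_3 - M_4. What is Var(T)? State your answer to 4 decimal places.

By independence, Var(T) = (1)²Var(M_1) + (1)²Var(M_2) + (1)²Var(M_3) + (-1)²Var(M_4)
= (1)²·1.8 + (1)²·0.5 + (1)²·7.8 + (-1)²·3.3 = 13.4

13.4000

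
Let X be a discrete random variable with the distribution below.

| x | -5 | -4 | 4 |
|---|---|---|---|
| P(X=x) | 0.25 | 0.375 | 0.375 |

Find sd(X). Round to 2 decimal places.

4.09

E[X] = (-5)(0.25) + (-4)(0.375) + (4)(0.375) = -1.25
E[X²] = (-5)²(0.25) + (-4)²(0.375) + (4)²(0.375) = 18.25
V(X) = E[X²] − (E[X])² = 18.25 − (-1.25)² = 16.6875
sd(X) = √16.6875 ≈ 4.09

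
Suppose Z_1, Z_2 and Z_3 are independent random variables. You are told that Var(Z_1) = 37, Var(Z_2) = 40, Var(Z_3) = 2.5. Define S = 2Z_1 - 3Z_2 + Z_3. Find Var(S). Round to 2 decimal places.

By independence, Var(S) = (2)²Var(Z_1) + (-3)²Var(Z_2) + (1)²Var(Z_3)
= (2)²·37 + (-3)²·40 + (1)²·2.5 = 510.5

510.50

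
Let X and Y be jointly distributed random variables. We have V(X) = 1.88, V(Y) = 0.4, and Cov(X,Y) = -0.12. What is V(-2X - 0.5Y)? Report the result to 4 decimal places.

7.3800

V(-2X - 0.5Y) = (-2)²·V(X) + (-0.5)²·V(Y) + 2·(-2)·(-0.5)·Cov(X,Y)
= 4·1.88 + 0.25·0.4 + 2·-0.12 = 7.38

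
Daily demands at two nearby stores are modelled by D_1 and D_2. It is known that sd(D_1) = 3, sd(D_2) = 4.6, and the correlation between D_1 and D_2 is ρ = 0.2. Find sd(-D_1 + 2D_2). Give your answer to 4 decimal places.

var(D_1) = (3)² = 9;  var(D_2) = (4.6)² = 21.16
Cov(D_1,D_2) = ρ·sd(D_1)·sd(D_2) = 0.2·3·4.6 = 2.76
var(-D_1 + 2D_2) = (-1)²·var(D_1) + (2)²·var(D_2) + 2·(-1)·(2)·Cov(D_1,D_2)
= 1·9 + 4·21.16 + -4·2.76 = 82.6
sd(-D_1 + 2D_2) = √82.6 ≈ 9.0885

9.0885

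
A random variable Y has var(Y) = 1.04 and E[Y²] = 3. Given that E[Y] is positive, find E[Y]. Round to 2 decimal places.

1.40

(E[Y])² = E[Y²] − var(Y) = 3 − 1.04 = 1.96
E[Y] = √1.96 = 1.4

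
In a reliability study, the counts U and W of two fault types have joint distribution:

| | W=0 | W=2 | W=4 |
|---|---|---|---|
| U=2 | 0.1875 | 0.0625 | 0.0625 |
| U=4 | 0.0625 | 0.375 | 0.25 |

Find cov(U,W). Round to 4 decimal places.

0.5781

E[U] = 3.375,  E[W] = 2.125
E[UW] = 7.75
cov(U,W) = E[UW] − E[U]E[W] = 7.75 − (3.375)(2.125) = 0.578125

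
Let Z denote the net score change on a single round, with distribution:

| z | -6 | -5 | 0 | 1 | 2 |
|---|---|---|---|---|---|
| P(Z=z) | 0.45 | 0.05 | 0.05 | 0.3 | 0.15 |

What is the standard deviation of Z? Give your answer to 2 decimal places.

E[Z] = (-6)(0.45) + (-5)(0.05) + (0)(0.05) + (1)(0.3) + (2)(0.15) = -2.35
E[Z²] = (-6)²(0.45) + (-5)²(0.05) + (0)²(0.05) + (1)²(0.3) + (2)²(0.15) = 18.35
Var(Z) = E[Z²] − (E[Z])² = 18.35 − (-2.35)² = 12.8275
σ(Z) = √12.8275 ≈ 3.58

3.58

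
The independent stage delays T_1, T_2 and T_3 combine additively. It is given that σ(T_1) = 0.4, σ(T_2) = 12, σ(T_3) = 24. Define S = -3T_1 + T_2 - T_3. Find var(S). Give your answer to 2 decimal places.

var(T_1) = 0.16, var(T_2) = 144, var(T_3) = 576
By independence, var(S) = (-3)²var(T_1) + (1)²var(T_2) + (-1)²var(T_3)
= (-3)²·0.16 + (1)²·144 + (-1)²·576 = 721.44

721.44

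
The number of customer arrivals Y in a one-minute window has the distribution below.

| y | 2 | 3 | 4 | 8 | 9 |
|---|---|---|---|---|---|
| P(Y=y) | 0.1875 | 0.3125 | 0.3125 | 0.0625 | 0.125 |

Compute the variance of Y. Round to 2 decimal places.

5.15

E[Y] = (2)(0.1875) + (3)(0.3125) + (4)(0.3125) + (8)(0.0625) + (9)(0.125) = 4.1875
E[Y²] = (2)²(0.1875) + (3)²(0.3125) + (4)²(0.3125) + (8)²(0.0625) + (9)²(0.125) = 22.6875
V(Y) = E[Y²] − (E[Y])² = 22.6875 − (4.1875)² = 5.15234375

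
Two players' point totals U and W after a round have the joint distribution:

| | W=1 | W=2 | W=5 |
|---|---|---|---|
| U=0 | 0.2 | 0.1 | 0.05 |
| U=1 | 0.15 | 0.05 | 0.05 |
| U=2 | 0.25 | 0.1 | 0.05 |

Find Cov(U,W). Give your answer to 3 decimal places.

-0.043

E[U] = 1.05,  E[W] = 1.85
E[UW] = 1.9
Cov(U,W) = E[UW] − E[U]E[W] = 1.9 − (1.05)(1.85) = -0.0425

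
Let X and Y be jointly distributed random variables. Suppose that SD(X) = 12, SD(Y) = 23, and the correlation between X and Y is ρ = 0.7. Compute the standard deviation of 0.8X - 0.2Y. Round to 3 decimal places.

var(X) = (12)² = 144;  var(Y) = (23)² = 529
Cov(X,Y) = ρ·SD(X)·SD(Y) = 0.7·12·23 = 193.2
var(0.8X - 0.2Y) = (0.8)²·var(X) + (-0.2)²·var(Y) + 2·(0.8)·(-0.2)·Cov(X,Y)
= 0.64·144 + 0.04·529 + -0.32·193.2 = 51.496
SD(0.8X - 0.2Y) = √51.496 ≈ 7.176

7.176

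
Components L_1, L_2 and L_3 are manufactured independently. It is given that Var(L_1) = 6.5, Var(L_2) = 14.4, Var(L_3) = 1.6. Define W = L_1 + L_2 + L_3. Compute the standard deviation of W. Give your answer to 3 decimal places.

4.743

By independence, Var(W) = (1)²Var(L_1) + (1)²Var(L_2) + (1)²Var(L_3)
= (1)²·6.5 + (1)²·14.4 + (1)²·1.6 = 22.5
SD(W) = √22.5 ≈ 4.743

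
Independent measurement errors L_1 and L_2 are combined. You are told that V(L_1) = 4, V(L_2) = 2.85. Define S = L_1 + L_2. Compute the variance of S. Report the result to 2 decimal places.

6.85

By independence, V(S) = (1)²V(L_1) + (1)²V(L_2)
= (1)²·4 + (1)²·2.85 = 6.85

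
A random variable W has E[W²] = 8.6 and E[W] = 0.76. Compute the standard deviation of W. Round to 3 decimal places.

2.832

var(W) = 8.6 − (0.76)² = 8.0224
SD(W) = √8.0224 ≈ 2.832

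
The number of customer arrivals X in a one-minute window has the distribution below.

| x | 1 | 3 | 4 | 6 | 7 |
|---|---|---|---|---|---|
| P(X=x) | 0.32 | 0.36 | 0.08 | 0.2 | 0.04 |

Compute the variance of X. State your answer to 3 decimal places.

3.760

E[X] = (1)(0.32) + (3)(0.36) + (4)(0.08) + (6)(0.2) + (7)(0.04) = 3.2
E[X²] = (1)²(0.32) + (3)²(0.36) + (4)²(0.08) + (6)²(0.2) + (7)²(0.04) = 14
var(X) = E[X²] − (E[X])² = 14 − (3.2)² = 3.76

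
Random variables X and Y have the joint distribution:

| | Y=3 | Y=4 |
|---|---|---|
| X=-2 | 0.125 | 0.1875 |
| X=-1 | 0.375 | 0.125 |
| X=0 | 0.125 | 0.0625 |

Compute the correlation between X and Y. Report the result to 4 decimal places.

E[X] = -1.125,  E[Y] = 3.375
E[XY] = -3.875
Cov(X,Y) = E[XY] − E[X]E[Y] = -3.875 − (-1.125)(3.375) = -0.078125
Var(X) = 0.484375,  Var(Y) = 0.234375
ρ = -0.078125 / √(0.484375·0.234375) ≈ -0.2319

-0.2319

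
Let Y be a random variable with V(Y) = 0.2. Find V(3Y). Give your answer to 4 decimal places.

1.8000

V(3Y) = (3)²·V(Y) = 9·0.2 = 1.8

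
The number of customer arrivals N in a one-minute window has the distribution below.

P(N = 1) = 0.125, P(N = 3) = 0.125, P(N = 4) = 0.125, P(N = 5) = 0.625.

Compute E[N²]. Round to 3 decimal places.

18.875

E[N²] = (1)²(0.125) + (3)²(0.125) + (4)²(0.125) + (5)²(0.625) = 18.875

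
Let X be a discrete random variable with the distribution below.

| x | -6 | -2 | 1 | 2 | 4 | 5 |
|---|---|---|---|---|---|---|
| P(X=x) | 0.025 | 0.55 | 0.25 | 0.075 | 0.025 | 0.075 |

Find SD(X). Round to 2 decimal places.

E[X] = (-6)(0.025) + (-2)(0.55) + (1)(0.25) + (2)(0.075) + (4)(0.025) + (5)(0.075) = -0.375
E[X²] = (-6)²(0.025) + (-2)²(0.55) + (1)²(0.25) + (2)²(0.075) + (4)²(0.025) + (5)²(0.075) = 5.925
var(X) = E[X²] − (E[X])² = 5.925 − (-0.375)² = 5.784375
SD(X) = √5.784375 ≈ 2.41

2.41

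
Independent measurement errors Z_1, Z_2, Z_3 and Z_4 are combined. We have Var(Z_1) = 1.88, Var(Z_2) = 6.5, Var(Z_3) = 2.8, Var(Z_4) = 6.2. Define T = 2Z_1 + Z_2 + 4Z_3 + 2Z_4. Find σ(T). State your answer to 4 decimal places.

9.1444

By independence, Var(T) = (2)²Var(Z_1) + (1)²Var(Z_2) + (4)²Var(Z_3) + (2)²Var(Z_4)
= (2)²·1.88 + (1)²·6.5 + (4)²·2.8 + (2)²·6.2 = 83.62
σ(T) = √83.62 ≈ 9.1444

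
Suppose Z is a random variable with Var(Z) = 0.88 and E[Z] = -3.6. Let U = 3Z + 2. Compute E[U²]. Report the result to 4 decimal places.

E[3Z + 2] = 3·-3.6 + 2 = -8.8
Var(3Z + 2) = (3)²·0.88 = 7.92
E[U²] = Var(U) + (E[U])² = 7.92 + (-8.8)² = 85.36

85.3600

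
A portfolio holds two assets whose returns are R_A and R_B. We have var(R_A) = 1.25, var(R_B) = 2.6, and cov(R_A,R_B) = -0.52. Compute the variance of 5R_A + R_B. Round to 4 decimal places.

28.6500

var(5R_A + R_B) = (5)²·var(R_A) + (1)²·var(R_B) + 2·(5)·(1)·cov(R_A,R_B)
= 25·1.25 + 1·2.6 + 10·-0.52 = 28.65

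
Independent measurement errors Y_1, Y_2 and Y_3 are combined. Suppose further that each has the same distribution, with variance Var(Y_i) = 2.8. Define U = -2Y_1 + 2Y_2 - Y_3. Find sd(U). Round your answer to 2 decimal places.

By independence, Var(U) = (-2)²Var(Y_1) + (2)²Var(Y_2) + (-1)²Var(Y_3)
= (-2)²·2.8 + (2)²·2.8 + (-1)²·2.8 = 25.2
sd(U) = √25.2 ≈ 5.02

5.02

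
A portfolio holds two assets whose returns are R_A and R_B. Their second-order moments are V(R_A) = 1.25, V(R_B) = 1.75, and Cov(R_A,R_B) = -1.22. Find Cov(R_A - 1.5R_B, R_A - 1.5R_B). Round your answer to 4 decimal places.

Cov(R_A - 1.5R_B, R_A - 1.5R_B) = (1)(1)V(R_A) + (-1.5)(-1.5)V(R_B) + [(1)(-1.5) + (-1.5)(1)]Cov(R_A,R_B)
= 1·1.25 + 2.25·1.75 + -3·-1.22 = 8.8475

8.8475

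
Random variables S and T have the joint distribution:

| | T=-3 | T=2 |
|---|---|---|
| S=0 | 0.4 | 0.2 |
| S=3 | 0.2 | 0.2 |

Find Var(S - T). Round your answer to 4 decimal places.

6.9600

E[S] = 1.2,  E[T] = -1,  E[ST] = -0.6
Var(S) = 3.6 − (1.2)² = 2.16;  Var(T) = 7 − (-1)² = 6
cov(S,T) = -0.6 − (1.2)(-1) = 0.6
Var(S - T) = (1)²·2.16 + (-1)²·6 + 2·(1)·(-1)·0.6 = 6.96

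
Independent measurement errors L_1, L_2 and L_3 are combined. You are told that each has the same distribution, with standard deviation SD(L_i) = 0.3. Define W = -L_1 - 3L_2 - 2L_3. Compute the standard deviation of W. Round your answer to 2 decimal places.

Var(L_i) = (0.3)² = 0.09
By independence, Var(W) = (-1)²Var(L_1) + (-3)²Var(L_2) + (-2)²Var(L_3)
= (-1)²·0.09 + (-3)²·0.09 + (-2)²·0.09 = 1.26
SD(W) = √1.26 ≈ 1.12

1.12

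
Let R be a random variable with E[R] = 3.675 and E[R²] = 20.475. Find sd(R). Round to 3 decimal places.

Var(R) = 20.475 − (3.675)² = 6.969375
sd(R) = √6.969375 ≈ 2.640

2.640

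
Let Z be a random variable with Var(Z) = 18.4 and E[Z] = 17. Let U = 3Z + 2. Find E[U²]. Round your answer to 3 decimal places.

E[3Z + 2] = 3·17 + 2 = 53
Var(3Z + 2) = (3)²·18.4 = 165.6
E[U²] = Var(U) + (E[U])² = 165.6 + (53)² = 2974.6

2974.600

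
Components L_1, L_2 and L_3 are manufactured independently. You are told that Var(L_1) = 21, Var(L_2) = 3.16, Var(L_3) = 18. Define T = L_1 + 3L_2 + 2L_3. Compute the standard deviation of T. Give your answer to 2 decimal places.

11.02

By independence, Var(T) = (1)²Var(L_1) + (3)²Var(L_2) + (2)²Var(L_3)
= (1)²·21 + (3)²·3.16 + (2)²·18 = 121.44
SD(T) = √121.44 ≈ 11.02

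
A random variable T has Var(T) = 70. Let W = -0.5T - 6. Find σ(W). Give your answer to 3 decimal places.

Var(-0.5T - 6) = (-0.5)²·70 = 17.5
σ(W) = √17.5 ≈ 4.183

4.183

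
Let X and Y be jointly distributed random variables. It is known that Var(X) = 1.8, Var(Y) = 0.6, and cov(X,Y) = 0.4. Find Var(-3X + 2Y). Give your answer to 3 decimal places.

13.800

Var(-3X + 2Y) = (-3)²·Var(X) + (2)²·Var(Y) + 2·(-3)·(2)·cov(X,Y)
= 9·1.8 + 4·0.6 + -12·0.4 = 13.8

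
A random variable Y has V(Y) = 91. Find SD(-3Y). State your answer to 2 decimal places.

V(-3Y) = (-3)²·91 = 819
SD(-3Y) = √819 ≈ 28.62

28.62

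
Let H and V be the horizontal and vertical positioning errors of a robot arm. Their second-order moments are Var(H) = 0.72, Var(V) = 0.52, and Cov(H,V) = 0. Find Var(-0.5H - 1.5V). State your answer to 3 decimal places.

Var(-0.5H - 1.5V) = (-0.5)²·Var(H) + (-1.5)²·Var(V) + 2·(-0.5)·(-1.5)·Cov(H,V)
= 0.25·0.72 + 2.25·0.52 + 1.5·0 = 1.35

1.350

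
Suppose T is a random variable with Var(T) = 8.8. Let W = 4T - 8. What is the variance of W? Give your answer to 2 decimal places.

140.80

Var(4T - 8) = (4)²·Var(T) = 16·8.8 = 140.8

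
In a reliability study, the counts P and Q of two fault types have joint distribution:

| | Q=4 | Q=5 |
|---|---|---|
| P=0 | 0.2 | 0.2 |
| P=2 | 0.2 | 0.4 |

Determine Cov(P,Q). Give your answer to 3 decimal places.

E[P] = 1.2,  E[Q] = 4.6
E[PQ] = 5.6
Cov(P,Q) = E[PQ] − E[P]E[Q] = 5.6 − (1.2)(4.6) = 0.08

0.080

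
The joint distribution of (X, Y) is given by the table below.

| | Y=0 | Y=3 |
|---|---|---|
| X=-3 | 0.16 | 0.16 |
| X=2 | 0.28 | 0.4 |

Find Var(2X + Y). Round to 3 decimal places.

E[X] = 0.4,  E[Y] = 1.68,  E[XY] = 0.96
Var(X) = 5.6 − (0.4)² = 5.44;  Var(Y) = 5.04 − (1.68)² = 2.2176
Cov(X,Y) = 0.96 − (0.4)(1.68) = 0.288
Var(2X + Y) = (2)²·5.44 + (1)²·2.2176 + 2·(2)·(1)·0.288 = 25.1296

25.130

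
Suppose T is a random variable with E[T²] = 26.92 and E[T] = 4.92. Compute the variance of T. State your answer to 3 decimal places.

2.714

Var(T) = 26.92 − (4.92)² = 2.7136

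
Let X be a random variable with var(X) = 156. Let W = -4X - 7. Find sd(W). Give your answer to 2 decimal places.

var(-4X - 7) = (-4)²·156 = 2496
sd(W) = √2496 ≈ 49.96

49.96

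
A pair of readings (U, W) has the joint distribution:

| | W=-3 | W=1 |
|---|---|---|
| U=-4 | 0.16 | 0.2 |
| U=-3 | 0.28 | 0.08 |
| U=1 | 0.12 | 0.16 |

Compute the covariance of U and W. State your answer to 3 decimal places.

0.422

E[U] = -2.24,  E[W] = -1.24
E[UW] = 3.2
Cov(U,W) = E[UW] − E[U]E[W] = 3.2 − (-2.24)(-1.24) = 0.4224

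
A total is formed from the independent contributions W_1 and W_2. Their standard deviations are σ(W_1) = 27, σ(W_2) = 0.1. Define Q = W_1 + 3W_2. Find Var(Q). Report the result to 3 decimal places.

729.090

Var(W_1) = 729, Var(W_2) = 0.01
By independence, Var(Q) = (1)²Var(W_1) + (3)²Var(W_2)
= (1)²·729 + (3)²·0.01 = 729.09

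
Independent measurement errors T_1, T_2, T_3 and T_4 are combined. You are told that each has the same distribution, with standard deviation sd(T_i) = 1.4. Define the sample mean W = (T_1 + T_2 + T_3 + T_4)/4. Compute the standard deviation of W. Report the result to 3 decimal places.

Var(T_i) = (1.4)² = 1.96
By independence, Var(W) = (0.25)²Var(T_1) + (0.25)²Var(T_2) + (0.25)²Var(T_3) + (0.25)²Var(T_4)
= (0.25)²·1.96 + (0.25)²·1.96 + (0.25)²·1.96 + (0.25)²·1.96 = 0.49
sd(W) = √0.49 ≈ 0.700

0.700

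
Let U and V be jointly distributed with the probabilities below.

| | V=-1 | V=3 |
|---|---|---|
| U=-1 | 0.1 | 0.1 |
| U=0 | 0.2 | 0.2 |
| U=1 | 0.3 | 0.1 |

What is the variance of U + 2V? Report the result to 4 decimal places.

14.6400

E[U] = 0.2,  E[V] = 0.6,  E[UV] = -0.2
var(U) = 0.6 − (0.2)² = 0.56;  var(V) = 4.2 − (0.6)² = 3.84
cov(U,V) = -0.2 − (0.2)(0.6) = -0.32
var(U + 2V) = (1)²·0.56 + (2)²·3.84 + 2·(1)·(2)·-0.32 = 14.64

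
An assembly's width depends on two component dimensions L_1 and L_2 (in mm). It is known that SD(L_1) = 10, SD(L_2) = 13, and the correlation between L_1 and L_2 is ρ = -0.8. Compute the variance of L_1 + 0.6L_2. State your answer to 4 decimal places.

Var(L_1) = (10)² = 100;  Var(L_2) = (13)² = 169
Cov(L_1,L_2) = ρ·SD(L_1)·SD(L_2) = -0.8·10·13 = -104
Var(L_1 + 0.6L_2) = (1)²·Var(L_1) + (0.6)²·Var(L_2) + 2·(1)·(0.6)·Cov(L_1,L_2)
= 1·100 + 0.36·169 + 1.2·-104 = 36.04

36.0400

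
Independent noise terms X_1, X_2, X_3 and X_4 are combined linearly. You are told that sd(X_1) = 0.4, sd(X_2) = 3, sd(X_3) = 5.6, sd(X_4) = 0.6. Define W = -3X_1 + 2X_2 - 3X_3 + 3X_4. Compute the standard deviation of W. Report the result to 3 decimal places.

V(X_1) = 0.16, V(X_2) = 9, V(X_3) = 31.36, V(X_4) = 0.36
By independence, V(W) = (-3)²V(X_1) + (2)²V(X_2) + (-3)²V(X_3) + (3)²V(X_4)
= (-3)²·0.16 + (2)²·9 + (-3)²·31.36 + (3)²·0.36 = 322.92
sd(W) = √322.92 ≈ 17.970

17.970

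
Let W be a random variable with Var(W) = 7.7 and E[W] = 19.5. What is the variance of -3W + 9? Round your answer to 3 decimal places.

69.300

Var(-3W + 9) = (-3)²·Var(W) = 9·7.7 = 69.3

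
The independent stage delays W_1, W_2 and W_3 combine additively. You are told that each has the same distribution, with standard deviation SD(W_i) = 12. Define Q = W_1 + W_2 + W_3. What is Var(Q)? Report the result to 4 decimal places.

432.0000

Var(W_i) = (12)² = 144
By independence, Var(Q) = (1)²Var(W_1) + (1)²Var(W_2) + (1)²Var(W_3)
= (1)²·144 + (1)²·144 + (1)²·144 = 432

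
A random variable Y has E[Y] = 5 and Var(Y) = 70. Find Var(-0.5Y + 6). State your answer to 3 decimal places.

Var(-0.5Y + 6) = (-0.5)²·Var(Y) = 0.25·70 = 17.5

17.500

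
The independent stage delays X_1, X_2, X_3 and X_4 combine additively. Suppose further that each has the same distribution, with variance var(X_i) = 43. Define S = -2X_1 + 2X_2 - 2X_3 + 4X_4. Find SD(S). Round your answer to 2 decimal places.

By independence, var(S) = (-2)²var(X_1) + (2)²var(X_2) + (-2)²var(X_3) + (4)²var(X_4)
= (-2)²·43 + (2)²·43 + (-2)²·43 + (4)²·43 = 1204
SD(S) = √1204 ≈ 34.70

34.70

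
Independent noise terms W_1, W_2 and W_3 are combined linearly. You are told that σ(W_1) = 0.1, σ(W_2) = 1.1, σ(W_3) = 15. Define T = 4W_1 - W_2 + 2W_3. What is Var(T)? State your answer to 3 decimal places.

901.370

Var(W_1) = 0.01, Var(W_2) = 1.21, Var(W_3) = 225
By independence, Var(T) = (4)²Var(W_1) + (-1)²Var(W_2) + (2)²Var(W_3)
= (4)²·0.01 + (-1)²·1.21 + (2)²·225 = 901.37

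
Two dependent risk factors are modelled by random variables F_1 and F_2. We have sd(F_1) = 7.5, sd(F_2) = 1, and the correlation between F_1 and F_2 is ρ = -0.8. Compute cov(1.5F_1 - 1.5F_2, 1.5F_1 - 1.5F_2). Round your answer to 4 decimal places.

155.8125

var(F_1) = (7.5)² = 56.25;  var(F_2) = (1)² = 1
cov(F_1,F_2) = ρ·sd(F_1)·sd(F_2) = -0.8·7.5·1 = -6
cov(1.5F_1 - 1.5F_2, 1.5F_1 - 1.5F_2) = (1.5)(1.5)var(F_1) + (-1.5)(-1.5)var(F_2) + [(1.5)(-1.5) + (-1.5)(1.5)]cov(F_1,F_2)
= 2.25·56.25 + 2.25·1 + -4.5·-6 = 155.8125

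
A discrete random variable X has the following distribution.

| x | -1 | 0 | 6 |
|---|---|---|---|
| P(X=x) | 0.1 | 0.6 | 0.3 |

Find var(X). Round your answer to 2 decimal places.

E[X] = (-1)(0.1) + (0)(0.6) + (6)(0.3) = 1.7
E[X²] = (-1)²(0.1) + (0)²(0.6) + (6)²(0.3) = 10.9
var(X) = E[X²] − (E[X])² = 10.9 − (1.7)² = 8.01

8.01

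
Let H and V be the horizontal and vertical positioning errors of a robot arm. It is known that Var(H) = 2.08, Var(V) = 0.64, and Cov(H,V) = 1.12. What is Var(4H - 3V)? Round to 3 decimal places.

12.160

Var(4H - 3V) = (4)²·Var(H) + (-3)²·Var(V) + 2·(4)·(-3)·Cov(H,V)
= 16·2.08 + 9·0.64 + -24·1.12 = 12.16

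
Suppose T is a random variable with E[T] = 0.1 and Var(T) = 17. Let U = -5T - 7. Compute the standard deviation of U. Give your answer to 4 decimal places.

Var(-5T - 7) = (-5)²·17 = 425
sd(U) = √425 ≈ 20.6155

20.6155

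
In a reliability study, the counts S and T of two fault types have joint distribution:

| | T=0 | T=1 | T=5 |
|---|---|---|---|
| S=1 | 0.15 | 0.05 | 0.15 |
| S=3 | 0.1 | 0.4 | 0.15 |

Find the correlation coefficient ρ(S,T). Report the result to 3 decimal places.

-0.121

E[S] = 2.3,  E[T] = 1.95
E[ST] = 4.25
Cov(S,T) = E[ST] − E[S]E[T] = 4.25 − (2.3)(1.95) = -0.235
Var(S) = 0.91,  Var(T) = 4.1475
ρ = -0.235 / √(0.91·4.1475) ≈ -0.121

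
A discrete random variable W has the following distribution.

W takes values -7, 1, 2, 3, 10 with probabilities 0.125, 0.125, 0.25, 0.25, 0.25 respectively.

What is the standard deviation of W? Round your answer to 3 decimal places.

5.050

E[W] = (-7)(0.125) + (1)(0.125) + (2)(0.25) + (3)(0.25) + (10)(0.25) = 3
E[W²] = (-7)²(0.125) + (1)²(0.125) + (2)²(0.25) + (3)²(0.25) + (10)²(0.25) = 34.5
V(W) = E[W²] − (E[W])² = 34.5 − (3)² = 25.5
SD(W) = √25.5 ≈ 5.050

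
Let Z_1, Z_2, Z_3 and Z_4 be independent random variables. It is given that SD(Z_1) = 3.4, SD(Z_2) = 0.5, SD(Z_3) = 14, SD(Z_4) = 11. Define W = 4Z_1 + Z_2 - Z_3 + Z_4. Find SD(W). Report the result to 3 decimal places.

var(Z_1) = 11.56, var(Z_2) = 0.25, var(Z_3) = 196, var(Z_4) = 121
By independence, var(W) = (4)²var(Z_1) + (1)²var(Z_2) + (-1)²var(Z_3) + (1)²var(Z_4)
= (4)²·11.56 + (1)²·0.25 + (-1)²·196 + (1)²·121 = 502.21
SD(W) = √502.21 ≈ 22.410

22.410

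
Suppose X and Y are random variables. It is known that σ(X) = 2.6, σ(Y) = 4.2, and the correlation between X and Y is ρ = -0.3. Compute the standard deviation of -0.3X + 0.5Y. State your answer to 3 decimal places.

2.450

Var(X) = (2.6)² = 6.76;  Var(Y) = (4.2)² = 17.64
cov(X,Y) = ρ·σ(X)·σ(Y) = -0.3·2.6·4.2 = -3.276
Var(-0.3X + 0.5Y) = (-0.3)²·Var(X) + (0.5)²·Var(Y) + 2·(-0.3)·(0.5)·cov(X,Y)
= 0.09·6.76 + 0.25·17.64 + -0.3·-3.276 = 6.0012
σ(-0.3X + 0.5Y) = √6.0012 ≈ 2.450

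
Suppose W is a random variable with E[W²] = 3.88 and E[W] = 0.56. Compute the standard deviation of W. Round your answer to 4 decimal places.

Var(W) = 3.88 − (0.56)² = 3.5664
SD(W) = √3.5664 ≈ 1.8885

1.8885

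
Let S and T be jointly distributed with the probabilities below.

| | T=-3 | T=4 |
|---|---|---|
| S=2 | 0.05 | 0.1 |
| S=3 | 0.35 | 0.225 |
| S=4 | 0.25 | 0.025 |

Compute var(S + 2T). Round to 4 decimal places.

41.6744

E[S] = 3.125,  E[T] = -0.55,  E[ST] = -2.55
var(S) = 10.175 − (3.125)² = 0.409375;  var(T) = 11.45 − (-0.55)² = 11.1475
Cov(S,T) = -2.55 − (3.125)(-0.55) = -0.83125
var(S + 2T) = (1)²·0.409375 + (2)²·11.1475 + 2·(1)·(2)·-0.83125 = 41.674375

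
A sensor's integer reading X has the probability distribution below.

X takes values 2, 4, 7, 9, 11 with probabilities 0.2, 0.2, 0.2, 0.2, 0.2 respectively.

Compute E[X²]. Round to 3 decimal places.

E[X²] = (2)²(0.2) + (4)²(0.2) + (7)²(0.2) + (9)²(0.2) + (11)²(0.2) = 54.2

54.200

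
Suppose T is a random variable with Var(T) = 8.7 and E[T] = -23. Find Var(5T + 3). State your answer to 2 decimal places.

217.50

Var(5T + 3) = (5)²·Var(T) = 25·8.7 = 217.5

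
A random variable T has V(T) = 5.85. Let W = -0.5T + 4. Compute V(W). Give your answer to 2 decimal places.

V(-0.5T + 4) = (-0.5)²·V(T) = 0.25·5.85 = 1.4625

1.46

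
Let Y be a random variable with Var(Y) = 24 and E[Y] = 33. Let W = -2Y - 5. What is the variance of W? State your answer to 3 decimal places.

96.000

Var(-2Y - 5) = (-2)²·Var(Y) = 4·24 = 96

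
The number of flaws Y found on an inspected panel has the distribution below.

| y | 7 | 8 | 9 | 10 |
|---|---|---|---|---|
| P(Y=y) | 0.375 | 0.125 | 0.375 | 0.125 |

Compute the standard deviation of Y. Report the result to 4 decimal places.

E[Y] = (7)(0.375) + (8)(0.125) + (9)(0.375) + (10)(0.125) = 8.25
E[Y²] = (7)²(0.375) + (8)²(0.125) + (9)²(0.375) + (10)²(0.125) = 69.25
Var(Y) = E[Y²] − (E[Y])² = 69.25 − (8.25)² = 1.1875
SD(Y) = √1.1875 ≈ 1.0897

1.0897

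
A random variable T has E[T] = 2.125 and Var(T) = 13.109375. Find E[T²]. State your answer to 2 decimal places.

E[T²] = Var(T) + (E[T])² = 13.109375 + (2.125)² = 17.625

17.63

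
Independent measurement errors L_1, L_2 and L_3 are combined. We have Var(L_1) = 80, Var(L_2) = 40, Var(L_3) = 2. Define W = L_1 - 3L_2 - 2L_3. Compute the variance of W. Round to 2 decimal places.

By independence, Var(W) = (1)²Var(L_1) + (-3)²Var(L_2) + (-2)²Var(L_3)
= (1)²·80 + (-3)²·40 + (-2)²·2 = 448

448.00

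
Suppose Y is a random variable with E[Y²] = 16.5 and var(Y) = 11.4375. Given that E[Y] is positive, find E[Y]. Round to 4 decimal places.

(E[Y])² = E[Y²] − var(Y) = 16.5 − 11.4375 = 5.0625
E[Y] = √5.0625 = 2.25

2.2500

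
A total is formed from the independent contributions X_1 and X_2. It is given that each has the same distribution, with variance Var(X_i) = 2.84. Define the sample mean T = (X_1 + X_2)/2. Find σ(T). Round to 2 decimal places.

By independence, Var(T) = (0.5)²Var(X_1) + (0.5)²Var(X_2)
= (0.5)²·2.84 + (0.5)²·2.84 = 1.42
σ(T) = √1.42 ≈ 1.19

1.19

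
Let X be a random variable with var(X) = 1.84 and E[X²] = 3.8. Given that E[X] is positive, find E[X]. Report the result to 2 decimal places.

(E[X])² = E[X²] − var(X) = 3.8 − 1.84 = 1.96
E[X] = √1.96 = 1.4

1.40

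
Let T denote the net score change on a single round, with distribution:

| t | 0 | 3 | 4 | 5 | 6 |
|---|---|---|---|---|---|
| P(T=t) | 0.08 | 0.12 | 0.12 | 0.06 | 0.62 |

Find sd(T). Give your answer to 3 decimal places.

E[T] = (0)(0.08) + (3)(0.12) + (4)(0.12) + (5)(0.06) + (6)(0.62) = 4.86
E[T²] = (0)²(0.08) + (3)²(0.12) + (4)²(0.12) + (5)²(0.06) + (6)²(0.62) = 26.82
V(T) = E[T²] − (E[T])² = 26.82 − (4.86)² = 3.2004
sd(T) = √3.2004 ≈ 1.789

1.789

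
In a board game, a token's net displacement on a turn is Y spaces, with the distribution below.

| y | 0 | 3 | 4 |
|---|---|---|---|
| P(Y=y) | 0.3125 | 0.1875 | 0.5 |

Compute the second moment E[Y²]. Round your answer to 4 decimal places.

E[Y²] = (0)²(0.3125) + (3)²(0.1875) + (4)²(0.5) = 9.6875

9.6875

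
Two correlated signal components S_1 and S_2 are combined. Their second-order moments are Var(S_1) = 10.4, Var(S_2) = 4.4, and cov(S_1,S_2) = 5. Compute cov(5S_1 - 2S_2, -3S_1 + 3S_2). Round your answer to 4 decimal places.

-77.4000

cov(5S_1 - 2S_2, -3S_1 + 3S_2) = (5)(-3)Var(S_1) + (-2)(3)Var(S_2) + [(5)(3) + (-2)(-3)]cov(S_1,S_2)
= -15·10.4 + -6·4.4 + 21·5 = -77.4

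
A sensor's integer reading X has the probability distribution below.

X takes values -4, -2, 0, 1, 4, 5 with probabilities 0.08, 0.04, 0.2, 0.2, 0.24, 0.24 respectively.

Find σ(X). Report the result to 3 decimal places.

E[X] = (-4)(0.08) + (-2)(0.04) + (0)(0.2) + (1)(0.2) + (4)(0.24) + (5)(0.24) = 1.96
E[X²] = (-4)²(0.08) + (-2)²(0.04) + (0)²(0.2) + (1)²(0.2) + (4)²(0.24) + (5)²(0.24) = 11.48
var(X) = E[X²] − (E[X])² = 11.48 − (1.96)² = 7.6384
σ(X) = √7.6384 ≈ 2.764

2.764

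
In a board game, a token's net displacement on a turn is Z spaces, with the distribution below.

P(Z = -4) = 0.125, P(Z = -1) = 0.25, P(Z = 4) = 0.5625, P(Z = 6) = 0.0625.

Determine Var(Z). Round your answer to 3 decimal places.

9.984

E[Z] = (-4)(0.125) + (-1)(0.25) + (4)(0.5625) + (6)(0.0625) = 1.875
E[Z²] = (-4)²(0.125) + (-1)²(0.25) + (4)²(0.5625) + (6)²(0.0625) = 13.5
Var(Z) = E[Z²] − (E[Z])² = 13.5 − (1.875)² = 9.984375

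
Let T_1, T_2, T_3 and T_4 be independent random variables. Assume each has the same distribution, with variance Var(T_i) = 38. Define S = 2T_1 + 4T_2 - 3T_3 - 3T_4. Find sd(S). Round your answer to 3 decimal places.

By independence, Var(S) = (2)²Var(T_1) + (4)²Var(T_2) + (-3)²Var(T_3) + (-3)²Var(T_4)
= (2)²·38 + (4)²·38 + (-3)²·38 + (-3)²·38 = 1444
sd(S) = √1444 ≈ 38.000

38.000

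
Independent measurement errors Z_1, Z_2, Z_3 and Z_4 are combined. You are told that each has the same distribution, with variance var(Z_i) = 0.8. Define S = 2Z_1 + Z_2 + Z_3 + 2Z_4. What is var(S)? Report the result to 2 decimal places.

8.00

By independence, var(S) = (2)²var(Z_1) + (1)²var(Z_2) + (1)²var(Z_3) + (2)²var(Z_4)
= (2)²·0.8 + (1)²·0.8 + (1)²·0.8 + (2)²·0.8 = 8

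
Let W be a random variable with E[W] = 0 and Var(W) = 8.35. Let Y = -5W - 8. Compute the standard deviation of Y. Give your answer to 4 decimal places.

14.4482

Var(-5W - 8) = (-5)²·8.35 = 208.75
σ(Y) = √208.75 ≈ 14.4482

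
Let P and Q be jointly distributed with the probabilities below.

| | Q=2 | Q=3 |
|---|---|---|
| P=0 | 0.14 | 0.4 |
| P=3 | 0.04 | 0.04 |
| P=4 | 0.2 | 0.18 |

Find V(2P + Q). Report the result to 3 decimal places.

14.040

E[P] = 1.76,  E[Q] = 2.62,  E[PQ] = 4.36
V(P) = 6.8 − (1.76)² = 3.7024;  V(Q) = 7.1 − (2.62)² = 0.2356
Cov(P,Q) = 4.36 − (1.76)(2.62) = -0.2512
V(2P + Q) = (2)²·3.7024 + (1)²·0.2356 + 2·(2)·(1)·-0.2512 = 14.0404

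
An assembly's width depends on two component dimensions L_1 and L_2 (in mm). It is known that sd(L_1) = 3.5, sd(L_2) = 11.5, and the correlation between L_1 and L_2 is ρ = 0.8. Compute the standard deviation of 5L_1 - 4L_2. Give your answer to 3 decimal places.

33.679

Var(L_1) = (3.5)² = 12.25;  Var(L_2) = (11.5)² = 132.25
Cov(L_1,L_2) = ρ·sd(L_1)·sd(L_2) = 0.8·3.5·11.5 = 32.2
Var(5L_1 - 4L_2) = (5)²·Var(L_1) + (-4)²·Var(L_2) + 2·(5)·(-4)·Cov(L_1,L_2)
= 25·12.25 + 16·132.25 + -40·32.2 = 1134.25
sd(5L_1 - 4L_2) = √1134.25 ≈ 33.679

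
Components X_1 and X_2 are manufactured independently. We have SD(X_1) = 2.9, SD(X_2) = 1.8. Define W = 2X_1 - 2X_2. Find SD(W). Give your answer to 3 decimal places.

V(X_1) = 8.41, V(X_2) = 3.24
By independence, V(W) = (2)²V(X_1) + (-2)²V(X_2)
= (2)²·8.41 + (-2)²·3.24 = 46.6
SD(W) = √46.6 ≈ 6.826

6.826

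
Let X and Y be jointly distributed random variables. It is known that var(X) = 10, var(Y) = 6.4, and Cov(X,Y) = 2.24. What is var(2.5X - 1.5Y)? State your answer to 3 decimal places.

var(2.5X - 1.5Y) = (2.5)²·var(X) + (-1.5)²·var(Y) + 2·(2.5)·(-1.5)·Cov(X,Y)
= 6.25·10 + 2.25·6.4 + -7.5·2.24 = 60.1

60.100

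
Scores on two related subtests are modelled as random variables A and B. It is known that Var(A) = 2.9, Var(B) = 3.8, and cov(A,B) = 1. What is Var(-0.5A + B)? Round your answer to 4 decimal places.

3.5250

Var(-0.5A + B) = (-0.5)²·Var(A) + (1)²·Var(B) + 2·(-0.5)·(1)·cov(A,B)
= 0.25·2.9 + 1·3.8 + -1·1 = 3.525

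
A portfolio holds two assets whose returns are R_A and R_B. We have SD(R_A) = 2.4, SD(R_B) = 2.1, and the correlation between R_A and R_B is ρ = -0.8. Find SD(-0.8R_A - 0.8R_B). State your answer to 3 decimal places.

Var(R_A) = (2.4)² = 5.76;  Var(R_B) = (2.1)² = 4.41
Cov(R_A,R_B) = ρ·SD(R_A)·SD(R_B) = -0.8·2.4·2.1 = -4.032
Var(-0.8R_A - 0.8R_B) = (-0.8)²·Var(R_A) + (-0.8)²·Var(R_B) + 2·(-0.8)·(-0.8)·Cov(R_A,R_B)
= 0.64·5.76 + 0.64·4.41 + 1.28·-4.032 = 1.34784
SD(-0.8R_A - 0.8R_B) = √1.34784 ≈ 1.161

1.161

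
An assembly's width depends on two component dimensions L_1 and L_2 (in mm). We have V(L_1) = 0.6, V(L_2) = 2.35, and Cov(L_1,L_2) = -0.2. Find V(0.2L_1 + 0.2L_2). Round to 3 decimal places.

V(0.2L_1 + 0.2L_2) = (0.2)²·V(L_1) + (0.2)²·V(L_2) + 2·(0.2)·(0.2)·Cov(L_1,L_2)
= 0.04·0.6 + 0.04·2.35 + 0.08·-0.2 = 0.102

0.102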